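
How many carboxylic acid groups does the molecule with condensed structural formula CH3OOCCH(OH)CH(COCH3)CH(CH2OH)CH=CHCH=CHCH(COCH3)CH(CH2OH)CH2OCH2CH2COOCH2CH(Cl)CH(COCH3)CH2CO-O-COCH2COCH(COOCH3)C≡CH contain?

CH3O–C(=O)–: carbonyl C bonded to C and to –OCH3 → ester (not ketone + ether).
–OH on an sp³ carbon → alcohol (secondary).
pendant –COCH3: carbonyl C bonded to two carbons → ketone.
pendant –CH2OH on an sp³ backbone C → alcohol.
C=C double bond → alkene.
C=C double bond → alkene.
pendant –COCH3: carbonyl C bonded to two carbons → ketone.
pendant –CH2OH on an sp³ backbone C → alcohol.
C–O–C with sp³ carbons on both sides and no adjacent C=O → ether.
–C(=O)–O–C with C on the carbonyl side → ester.
halogen on an sp³ carbon → alkyl halide.
pendant –COCH3: carbonyl C bonded to two carbons → ketone.
two acyl groups sharing one oxygen, –C(=O)–O–C(=O)– → anhydride.
–C(=O)– with carbon on both sides → ketone.
pendant –COOCH3: carbonyl C bonded to C and –OCH3 → ester.
C≡C triple bond → alkyne.
No segment is a carboxylic acid: CH3OOC is ester, not carboxylic acid; CH(OH) is alcohol, not carboxylic acid; CH(CH2OH) is alcohol, not carboxylic acid. → 0.

0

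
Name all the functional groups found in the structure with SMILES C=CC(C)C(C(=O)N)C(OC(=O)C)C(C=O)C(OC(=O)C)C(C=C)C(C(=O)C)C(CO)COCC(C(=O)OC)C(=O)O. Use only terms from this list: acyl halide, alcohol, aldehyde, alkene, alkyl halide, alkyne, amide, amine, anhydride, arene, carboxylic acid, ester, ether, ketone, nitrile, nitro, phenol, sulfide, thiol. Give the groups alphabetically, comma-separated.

C=C double bond → alkene.
pendant –CONH2: carbonyl C bonded to C and N → amide.
pendant –OC(=O)CH3: an acyloxy group → ester.
pendant –CHO: carbonyl C bonded to C and H → aldehyde.
pendant –OC(=O)CH3: an acyloxy group → ester.
pendant –CH=CH2: C=C double bond → alkene.
pendant –COCH3: carbonyl C bonded to two carbons → ketone.
pendant –CH2OH on an sp³ backbone C → alcohol.
C–O–C with sp³ carbons on both sides and no adjacent C=O → ether.
pendant –COOCH3: carbonyl C bonded to C and –OCH3 → ester.
–COOH: carbonyl C bonded to –OH and C → carboxylic acid (the –OH is not a separate alcohol).

alcohol, aldehyde, alkene, amide, carboxylic acid, ester, ether, ketone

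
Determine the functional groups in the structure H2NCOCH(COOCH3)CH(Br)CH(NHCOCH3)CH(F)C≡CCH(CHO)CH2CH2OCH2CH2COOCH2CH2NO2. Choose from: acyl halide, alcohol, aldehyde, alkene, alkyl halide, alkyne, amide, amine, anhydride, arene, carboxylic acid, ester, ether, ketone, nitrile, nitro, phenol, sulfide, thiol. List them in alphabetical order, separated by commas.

–C(=O)NH2: carbonyl C bonded to C and to N → amide (the N is not a separate amine).
pendant –COOCH3: carbonyl C bonded to C and –OCH3 → ester.
halogen on an sp³ carbon → alkyl halide.
pendant –NHC(=O)CH3: N bonded to a carbonyl → amide (not amine).
halogen on an sp³ carbon → alkyl halide.
C≡C triple bond → alkyne.
pendant –CHO: carbonyl C bonded to C and H → aldehyde.
C–O–C with sp³ carbons on both sides and no adjacent C=O → ether.
–C(=O)–O–C with C on the carbonyl side → ester.
–NO2 on carbon → nitro group.

aldehyde, alkyl halide, alkyne, amide, ester, ether, nitro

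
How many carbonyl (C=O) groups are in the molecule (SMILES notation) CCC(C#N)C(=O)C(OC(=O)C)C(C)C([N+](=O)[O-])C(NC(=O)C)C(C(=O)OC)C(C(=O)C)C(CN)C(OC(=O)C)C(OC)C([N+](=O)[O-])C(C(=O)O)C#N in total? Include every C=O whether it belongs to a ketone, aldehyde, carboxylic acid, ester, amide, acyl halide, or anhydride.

CO: ketone, 1 C=O (running total 1).
CH(OCOCH3): ester, 1 C=O (running total 2).
CH(NHCOCH3): amide, 1 C=O (running total 3).
CH(COOCH3): ester, 1 C=O (running total 4).
CH(COCH3): ketone, 1 C=O (running total 5).
CH(OCOCH3): ester, 1 C=O (running total 6).
CH(COOH): carboxylic acid, 1 C=O (running total 7).

7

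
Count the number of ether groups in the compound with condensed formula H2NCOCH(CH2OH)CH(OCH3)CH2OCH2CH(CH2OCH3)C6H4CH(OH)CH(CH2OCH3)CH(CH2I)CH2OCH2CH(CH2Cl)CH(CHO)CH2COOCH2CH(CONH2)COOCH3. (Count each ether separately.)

5

Reading the structure from left to right:
  H2NCO: –C(=O)NH2: carbonyl C bonded to C and to N → amide (the N is not a separate amine).
  CH(CH2OH): pendant –CH2OH on an sp³ backbone C → alcohol.
  CH(OCH3): pendant –OCH3: C–O–C with sp³ C, no adjacent C=O → ether.
  CH2OCH2: C–O–C with sp³ carbons on both sides and no adjacent C=O → ether.
  CH(CH2OCH3): pendant –CH2OCH3: C–O–C linkage → ether.
  C6H4: para-disubstituted benzene ring → arene.
  CH(OH): –OH on an sp³ carbon → alcohol (secondary).
  CH(CH2OCH3): pendant –CH2OCH3: C–O–C linkage → ether.
  CH(CH2I): pendant –CH2X: halogen on sp³ carbon → alkyl halide.
  CH2OCH2: C–O–C with sp³ carbons on both sides and no adjacent C=O → ether.
  CH(CH2Cl): pendant –CH2X: halogen on sp³ carbon → alkyl halide.
  CH(CHO): pendant –CHO: carbonyl C bonded to C and H → aldehyde.
  CH2COOCH2: –C(=O)–O–C with C on the carbonyl side → ester.
  CH(CONH2): pendant –CONH2: carbonyl C bonded to C and N → amide.
  COOCH3: –C(=O)OCH3: carbonyl C bonded to C and to –OCH3 → ester (not ketone + ether).
Ether appears at: CH(OCH3), CH2OCH2, CH(CH2OCH3), CH(CH2OCH3), CH2OCH2 → 5.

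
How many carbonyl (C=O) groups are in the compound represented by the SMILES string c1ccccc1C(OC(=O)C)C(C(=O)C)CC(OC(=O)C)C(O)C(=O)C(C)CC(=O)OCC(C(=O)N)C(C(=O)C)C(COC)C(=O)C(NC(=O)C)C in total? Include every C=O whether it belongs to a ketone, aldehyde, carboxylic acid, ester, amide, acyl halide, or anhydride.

CH(OCOCH3): ester, 1 C=O (running total 1).
CH(COCH3): ketone, 1 C=O (running total 2).
CH(OCOCH3): ester, 1 C=O (running total 3).
CO: ketone, 1 C=O (running total 4).
CH2COOCH2: ester, 1 C=O (running total 5).
CH(CONH2): amide, 1 C=O (running total 6).
CH(COCH3): ketone, 1 C=O (running total 7).
CO: ketone, 1 C=O (running total 8).
CH(NHCOCH3): amide, 1 C=O (running total 9).

9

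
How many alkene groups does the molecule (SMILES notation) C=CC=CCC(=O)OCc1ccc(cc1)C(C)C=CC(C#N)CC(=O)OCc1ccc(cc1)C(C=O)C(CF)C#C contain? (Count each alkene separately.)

Taking each segment in turn:
  CH2=CH: C=C double bond → alkene.
  CH=CH: C=C double bond → alkene.
  CH2COOCH2: –C(=O)–O–C with C on the carbonyl side → ester.
  C6H4: para-disubstituted benzene ring → arene.
  CH=CH: C=C double bond → alkene.
  CH(CN): pendant –C≡N: nitrile.
  CH2COOCH2: –C(=O)–O–C with C on the carbonyl side → ester.
  C6H4: para-disubstituted benzene ring → arene.
  CH(CHO): pendant –CHO: carbonyl C bonded to C and H → aldehyde.
  CH(CH2F): pendant –CH2X: halogen on sp³ carbon → alkyl halide.
  C≡CH: C≡C triple bond → alkyne.
Alkene appears at: CH2=CH, CH=CH, CH=CH → 3.

3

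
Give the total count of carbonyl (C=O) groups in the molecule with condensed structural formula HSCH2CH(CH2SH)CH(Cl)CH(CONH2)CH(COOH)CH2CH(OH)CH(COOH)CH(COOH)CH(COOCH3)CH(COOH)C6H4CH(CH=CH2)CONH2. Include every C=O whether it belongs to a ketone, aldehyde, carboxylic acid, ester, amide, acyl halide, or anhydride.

7

CH(CONH2): amide, 1 C=O (running total 1).
CH(COOH): carboxylic acid, 1 C=O (running total 2).
CH(COOH): carboxylic acid, 1 C=O (running total 3).
CH(COOH): carboxylic acid, 1 C=O (running total 4).
CH(COOCH3): ester, 1 C=O (running total 5).
CH(COOH): carboxylic acid, 1 C=O (running total 6).
CONH2: amide, 1 C=O (running total 7).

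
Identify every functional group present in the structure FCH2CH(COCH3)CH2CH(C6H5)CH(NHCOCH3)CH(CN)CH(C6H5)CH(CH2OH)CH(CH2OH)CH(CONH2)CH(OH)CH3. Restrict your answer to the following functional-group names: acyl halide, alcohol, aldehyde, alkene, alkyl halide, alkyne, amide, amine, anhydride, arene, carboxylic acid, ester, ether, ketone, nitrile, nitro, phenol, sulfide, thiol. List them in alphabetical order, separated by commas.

alcohol, alkyl halide, amide, arene, ketone, nitrile

Working along the chain:
  FCH2: halogen on an sp³ carbon → alkyl halide.
  CH(COCH3): pendant –COCH3: carbonyl C bonded to two carbons → ketone.
  CH(C6H5): pendant –C6H5: benzene ring → arene.
  CH(NHCOCH3): pendant –NHC(=O)CH3: N bonded to a carbonyl → amide (not amine).
  CH(CN): pendant –C≡N: nitrile.
  CH(C6H5): pendant –C6H5: benzene ring → arene.
  CH(CH2OH): pendant –CH2OH on an sp³ backbone C → alcohol.
  CH(CH2OH): pendant –CH2OH on an sp³ backbone C → alcohol.
  CH(CONH2): pendant –CONH2: carbonyl C bonded to C and N → amide.
  CH(OH): –OH on an sp³ carbon → alcohol (secondary).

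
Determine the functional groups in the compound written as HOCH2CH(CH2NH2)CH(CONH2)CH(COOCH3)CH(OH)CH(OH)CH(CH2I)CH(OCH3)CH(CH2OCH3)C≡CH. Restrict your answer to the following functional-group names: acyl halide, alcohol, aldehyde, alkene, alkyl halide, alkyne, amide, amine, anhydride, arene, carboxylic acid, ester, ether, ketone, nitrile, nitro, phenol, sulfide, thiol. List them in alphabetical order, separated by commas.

Working along the chain:
  HOCH2: HO– on an sp³ carbon → alcohol.
  CH(CH2NH2): pendant –CH2NH2: N on sp³ C, no adjacent C=O → amine.
  CH(CONH2): pendant –CONH2: carbonyl C bonded to C and N → amide.
  CH(COOCH3): pendant –COOCH3: carbonyl C bonded to C and –OCH3 → ester.
  CH(OH): –OH on an sp³ carbon → alcohol (secondary).
  CH(OH): –OH on an sp³ carbon → alcohol (secondary).
  CH(CH2I): pendant –CH2X: halogen on sp³ carbon → alkyl halide.
  CH(OCH3): pendant –OCH3: C–O–C with sp³ C, no adjacent C=O → ether.
  CH(CH2OCH3): pendant –CH2OCH3: C–O–C linkage → ether.
  C≡CH: C≡C triple bond → alkyne.

alcohol, alkyl halide, alkyne, amide, amine, ester, ether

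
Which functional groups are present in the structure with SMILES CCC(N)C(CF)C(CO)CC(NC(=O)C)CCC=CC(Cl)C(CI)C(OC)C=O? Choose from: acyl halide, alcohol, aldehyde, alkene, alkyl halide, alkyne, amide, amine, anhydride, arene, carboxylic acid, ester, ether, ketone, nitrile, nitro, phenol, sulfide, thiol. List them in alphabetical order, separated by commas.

Working along the chain:
  CH(NH2): –NH2 on an sp³ carbon with no adjacent C=O → amine.
  CH(CH2F): pendant –CH2X: halogen on sp³ carbon → alkyl halide.
  CH(CH2OH): pendant –CH2OH on an sp³ backbone C → alcohol.
  CH(NHCOCH3): pendant –NHC(=O)CH3: N bonded to a carbonyl → amide (not amine).
  CH=CH: C=C double bond → alkene.
  CH(Cl): halogen on an sp³ carbon → alkyl halide.
  CH(CH2I): pendant –CH2X: halogen on sp³ carbon → alkyl halide.
  CH(OCH3): pendant –OCH3: C–O–C with sp³ C, no adjacent C=O → ether.
  CHO: terminal –CHO: carbonyl C bonded to H and C → aldehyde.

alcohol, aldehyde, alkene, alkyl halide, amide, amine, ether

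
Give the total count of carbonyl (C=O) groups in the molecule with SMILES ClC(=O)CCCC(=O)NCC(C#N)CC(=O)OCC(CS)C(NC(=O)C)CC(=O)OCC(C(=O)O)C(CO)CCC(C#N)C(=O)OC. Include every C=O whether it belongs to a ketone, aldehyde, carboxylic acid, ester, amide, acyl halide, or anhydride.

7

ClCO: acyl halide, 1 C=O (running total 1).
CH2CONHCH2: amide, 1 C=O (running total 2).
CH2COOCH2: ester, 1 C=O (running total 3).
CH(NHCOCH3): amide, 1 C=O (running total 4).
CH2COOCH2: ester, 1 C=O (running total 5).
CH(COOH): carboxylic acid, 1 C=O (running total 6).
COOCH3: ester, 1 C=O (running total 7).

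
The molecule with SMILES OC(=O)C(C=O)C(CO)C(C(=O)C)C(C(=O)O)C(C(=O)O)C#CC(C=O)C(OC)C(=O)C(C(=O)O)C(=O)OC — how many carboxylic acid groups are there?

4

–COOH: carbonyl C bonded to –OH and C → carboxylic acid (the –OH is not a separate alcohol).
pendant –CHO: carbonyl C bonded to C and H → aldehyde.
pendant –CH2OH on an sp³ backbone C → alcohol.
pendant –COCH3: carbonyl C bonded to two carbons → ketone.
pendant –COOH: carbonyl C bonded to C and –OH → carboxylic acid.
pendant –COOH: carbonyl C bonded to C and –OH → carboxylic acid.
C≡C triple bond → alkyne.
pendant –CHO: carbonyl C bonded to C and H → aldehyde.
pendant –OCH3: C–O–C with sp³ C, no adjacent C=O → ether.
–C(=O)– with carbon on both sides → ketone.
pendant –COOH: carbonyl C bonded to C and –OH → carboxylic acid.
–C(=O)OCH3: carbonyl C bonded to C and to –OCH3 → ester (not ketone + ether).
Carboxylic acid appears at: HOOC, CH(COOH), CH(COOH), CH(COOH) → 4.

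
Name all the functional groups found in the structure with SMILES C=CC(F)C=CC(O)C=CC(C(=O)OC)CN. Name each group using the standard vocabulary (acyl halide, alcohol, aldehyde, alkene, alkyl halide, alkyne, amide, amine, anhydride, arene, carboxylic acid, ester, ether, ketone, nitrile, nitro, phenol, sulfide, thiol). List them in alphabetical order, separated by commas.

alcohol, alkene, alkyl halide, amine, ester

C=C double bond → alkene.
halogen on an sp³ carbon → alkyl halide.
C=C double bond → alkene.
–OH on an sp³ carbon → alcohol (secondary).
C=C double bond → alkene.
pendant –COOCH3: carbonyl C bonded to C and –OCH3 → ester.
–NH2 on an sp³ carbon with no adjacent C=O → amine.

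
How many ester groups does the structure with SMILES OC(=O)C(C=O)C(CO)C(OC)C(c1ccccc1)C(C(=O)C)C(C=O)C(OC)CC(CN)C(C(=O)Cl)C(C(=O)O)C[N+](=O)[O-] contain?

Reading the structure from left to right:
  HOOC: –COOH: carbonyl C bonded to –OH and C → carboxylic acid (the –OH is not a separate alcohol).
  CH(CHO): pendant –CHO: carbonyl C bonded to C and H → aldehyde.
  CH(CH2OH): pendant –CH2OH on an sp³ backbone C → alcohol.
  CH(OCH3): pendant –OCH3: C–O–C with sp³ C, no adjacent C=O → ether.
  CH(C6H5): pendant –C6H5: benzene ring → arene.
  CH(COCH3): pendant –COCH3: carbonyl C bonded to two carbons → ketone.
  CH(CHO): pendant –CHO: carbonyl C bonded to C and H → aldehyde.
  CH(OCH3): pendant –OCH3: C–O–C with sp³ C, no adjacent C=O → ether.
  CH(CH2NH2): pendant –CH2NH2: N on sp³ C, no adjacent C=O → amine.
  CH(COCl): pendant –C(=O)X: carbonyl C bonded to C and halogen → acyl halide.
  CH(COOH): pendant –COOH: carbonyl C bonded to C and –OH → carboxylic acid.
  CH2NO2: –NO2 on carbon → nitro group.
No segment is a ester: HOOC is carboxylic acid, not ester; CH(OCH3) is ether, not ester; CH(COCH3) is ketone, not ester. → 0.

0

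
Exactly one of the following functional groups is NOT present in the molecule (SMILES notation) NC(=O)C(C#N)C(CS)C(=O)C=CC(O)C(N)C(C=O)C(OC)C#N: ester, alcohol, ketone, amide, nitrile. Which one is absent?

ester

nitrile: present (CH(CN) — pendant –C≡N: nitrile).
ketone: present (CO — –C(=O)– with carbon on both sides → ketone).
alcohol: present (CH(OH) — –OH on an sp³ carbon → alcohol (secondary)).
amide: present (H2NCO — –C(=O)NH2: carbonyl C bonded to C and to N → amide (the N is not a separate amine)).
ester: no segment matches this pattern.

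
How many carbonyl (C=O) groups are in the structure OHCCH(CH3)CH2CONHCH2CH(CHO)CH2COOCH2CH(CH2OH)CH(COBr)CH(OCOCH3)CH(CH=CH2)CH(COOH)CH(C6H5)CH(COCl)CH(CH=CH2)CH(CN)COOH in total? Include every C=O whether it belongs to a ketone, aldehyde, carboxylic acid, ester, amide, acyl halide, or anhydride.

OHC: aldehyde, 1 C=O (running total 1).
CH2CONHCH2: amide, 1 C=O (running total 2).
CH(CHO): aldehyde, 1 C=O (running total 3).
CH2COOCH2: ester, 1 C=O (running total 4).
CH(COBr): acyl halide, 1 C=O (running total 5).
CH(OCOCH3): ester, 1 C=O (running total 6).
CH(COOH): carboxylic acid, 1 C=O (running total 7).
CH(COCl): acyl halide, 1 C=O (running total 8).
COOH: carboxylic acid, 1 C=O (running total 9).

9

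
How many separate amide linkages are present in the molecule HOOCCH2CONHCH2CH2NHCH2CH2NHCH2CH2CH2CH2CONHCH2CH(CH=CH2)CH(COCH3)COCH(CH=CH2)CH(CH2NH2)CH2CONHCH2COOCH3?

3

Working along the chain:
  HOOC: –COOH: carbonyl C bonded to –OH and C → carboxylic acid (the –OH is not a separate alcohol).
  CH2CONHCH2: –C(=O)–N– linkage → amide (the N is not an amine).
  CH2NHCH2: C–N–C with sp³ carbons and no adjacent C=O → amine (secondary).
  CH2NHCH2: C–N–C with sp³ carbons and no adjacent C=O → amine (secondary).
  CH2CONHCH2: –C(=O)–N– linkage → amide (the N is not an amine).
  CH(CH=CH2): pendant –CH=CH2: C=C double bond → alkene.
  CH(COCH3): pendant –COCH3: carbonyl C bonded to two carbons → ketone.
  CO: –C(=O)– with carbon on both sides → ketone.
  CH(CH=CH2): pendant –CH=CH2: C=C double bond → alkene.
  CH(CH2NH2): pendant –CH2NH2: N on sp³ C, no adjacent C=O → amine.
  CH2CONHCH2: –C(=O)–N– linkage → amide (the N is not an amine).
  COOCH3: –C(=O)OCH3: carbonyl C bonded to C and to –OCH3 → ester (not ketone + ether).
Amide appears at: CH2CONHCH2, CH2CONHCH2, CH2CONHCH2 → 3.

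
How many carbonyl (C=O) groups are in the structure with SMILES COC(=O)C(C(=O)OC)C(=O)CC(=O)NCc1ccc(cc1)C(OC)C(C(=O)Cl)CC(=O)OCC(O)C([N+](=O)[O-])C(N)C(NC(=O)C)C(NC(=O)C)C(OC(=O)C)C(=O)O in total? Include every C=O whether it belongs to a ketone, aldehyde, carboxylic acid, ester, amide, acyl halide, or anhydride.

10

CH3OOC: ester, 1 C=O (running total 1).
CH(COOCH3): ester, 1 C=O (running total 2).
CO: ketone, 1 C=O (running total 3).
CH2CONHCH2: amide, 1 C=O (running total 4).
CH(COCl): acyl halide, 1 C=O (running total 5).
CH2COOCH2: ester, 1 C=O (running total 6).
CH(NHCOCH3): amide, 1 C=O (running total 7).
CH(NHCOCH3): amide, 1 C=O (running total 8).
CH(OCOCH3): ester, 1 C=O (running total 9).
COOH: carboxylic acid, 1 C=O (running total 10).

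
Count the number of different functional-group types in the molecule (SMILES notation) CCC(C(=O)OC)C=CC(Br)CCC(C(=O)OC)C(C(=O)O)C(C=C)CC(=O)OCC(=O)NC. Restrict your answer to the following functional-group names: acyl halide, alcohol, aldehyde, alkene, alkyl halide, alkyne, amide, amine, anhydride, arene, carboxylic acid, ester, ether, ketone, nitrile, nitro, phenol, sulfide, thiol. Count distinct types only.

Taking each segment in turn:
  CH(COOCH3): pendant –COOCH3: carbonyl C bonded to C and –OCH3 → ester.
  CH=CH: C=C double bond → alkene.
  CH(Br): halogen on an sp³ carbon → alkyl halide.
  CH(COOCH3): pendant –COOCH3: carbonyl C bonded to C and –OCH3 → ester.
  CH(COOH): pendant –COOH: carbonyl C bonded to C and –OH → carboxylic acid.
  CH(CH=CH2): pendant –CH=CH2: C=C double bond → alkene.
  CH2COOCH2: –C(=O)–O–C with C on the carbonyl side → ester.
  CONHCH3: –C(=O)NHCH3: carbonyl C bonded to C and to N → amide (the N is not an amine).
Distinct types present: alkene, alkyl halide, amide, carboxylic acid, ester.

5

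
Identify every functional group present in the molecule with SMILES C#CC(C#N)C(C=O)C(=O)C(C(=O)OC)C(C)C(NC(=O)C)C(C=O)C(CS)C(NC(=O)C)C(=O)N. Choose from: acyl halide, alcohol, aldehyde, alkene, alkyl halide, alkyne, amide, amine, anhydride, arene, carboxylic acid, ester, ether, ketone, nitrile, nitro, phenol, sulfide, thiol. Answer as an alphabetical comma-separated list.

Working along the chain:
  HC≡C: C≡C triple bond → alkyne.
  CH(CN): pendant –C≡N: nitrile.
  CH(CHO): pendant –CHO: carbonyl C bonded to C and H → aldehyde.
  CO: –C(=O)– with carbon on both sides → ketone.
  CH(COOCH3): pendant –COOCH3: carbonyl C bonded to C and –OCH3 → ester.
  CH(NHCOCH3): pendant –NHC(=O)CH3: N bonded to a carbonyl → amide (not amine).
  CH(CHO): pendant –CHO: carbonyl C bonded to C and H → aldehyde.
  CH(CH2SH): pendant –CH2SH → thiol.
  CH(NHCOCH3): pendant –NHC(=O)CH3: N bonded to a carbonyl → amide (not amine).
  CONH2: –C(=O)NH2: carbonyl C bonded to C and to N → amide (the N is not a separate amine).

aldehyde, alkyne, amide, ester, ketone, nitrile, thiol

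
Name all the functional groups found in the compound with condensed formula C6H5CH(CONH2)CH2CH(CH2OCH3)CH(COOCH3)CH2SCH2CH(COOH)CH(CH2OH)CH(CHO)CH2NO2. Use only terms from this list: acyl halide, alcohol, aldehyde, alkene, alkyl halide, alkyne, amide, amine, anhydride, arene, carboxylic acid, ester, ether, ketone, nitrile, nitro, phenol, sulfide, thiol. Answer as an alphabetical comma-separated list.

alcohol, aldehyde, amide, arene, carboxylic acid, ester, ether, nitro, sulfide

Working along the chain:
  C6H5: C6H5– phenyl ring → arene.
  CH(CONH2): pendant –CONH2: carbonyl C bonded to C and N → amide.
  CH(CH2OCH3): pendant –CH2OCH3: C–O–C linkage → ether.
  CH(COOCH3): pendant –COOCH3: carbonyl C bonded to C and –OCH3 → ester.
  CH2SCH2: C–S–C linkage → sulfide (thioether).
  CH(COOH): pendant –COOH: carbonyl C bonded to C and –OH → carboxylic acid.
  CH(CH2OH): pendant –CH2OH on an sp³ backbone C → alcohol.
  CH(CHO): pendant –CHO: carbonyl C bonded to C and H → aldehyde.
  CH2NO2: –NO2 on carbon → nitro group.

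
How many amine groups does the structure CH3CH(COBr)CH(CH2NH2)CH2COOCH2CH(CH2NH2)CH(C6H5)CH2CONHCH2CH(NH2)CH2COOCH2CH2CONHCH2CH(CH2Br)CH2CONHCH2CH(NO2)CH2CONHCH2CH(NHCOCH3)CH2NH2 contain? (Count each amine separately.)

Taking each segment in turn:
  CH(COBr): pendant –C(=O)X: carbonyl C bonded to C and halogen → acyl halide.
  CH(CH2NH2): pendant –CH2NH2: N on sp³ C, no adjacent C=O → amine.
  CH2COOCH2: –C(=O)–O–C with C on the carbonyl side → ester.
  CH(CH2NH2): pendant –CH2NH2: N on sp³ C, no adjacent C=O → amine.
  CH(C6H5): pendant –C6H5: benzene ring → arene.
  CH2CONHCH2: –C(=O)–N– linkage → amide (the N is not an amine).
  CH(NH2): –NH2 on an sp³ carbon with no adjacent C=O → amine.
  CH2COOCH2: –C(=O)–O–C with C on the carbonyl side → ester.
  CH2CONHCH2: –C(=O)–N– linkage → amide (the N is not an amine).
  CH(CH2Br): pendant –CH2X: halogen on sp³ carbon → alkyl halide.
  CH2CONHCH2: –C(=O)–N– linkage → amide (the N is not an amine).
  CH(NO2): –NO2 on an sp³ carbon → nitro (the N=O is not a carbonyl).
  CH2CONHCH2: –C(=O)–N– linkage → amide (the N is not an amine).
  CH(NHCOCH3): pendant –NHC(=O)CH3: N bonded to a carbonyl → amide (not amine).
  CH2NH2: –NH2 on an sp³ carbon with no adjacent C=O → amine.
Amine appears at: CH(CH2NH2), CH(CH2NH2), CH(NH2), CH2NH2 → 4.

4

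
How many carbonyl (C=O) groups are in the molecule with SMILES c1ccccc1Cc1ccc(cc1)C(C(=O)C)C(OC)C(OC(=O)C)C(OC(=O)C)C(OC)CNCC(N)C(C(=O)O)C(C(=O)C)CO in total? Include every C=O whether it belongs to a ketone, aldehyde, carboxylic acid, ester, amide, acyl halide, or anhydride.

CH(COCH3): ketone, 1 C=O (running total 1).
CH(OCOCH3): ester, 1 C=O (running total 2).
CH(OCOCH3): ester, 1 C=O (running total 3).
CH(COOH): carboxylic acid, 1 C=O (running total 4).
CH(COCH3): ketone, 1 C=O (running total 5).

5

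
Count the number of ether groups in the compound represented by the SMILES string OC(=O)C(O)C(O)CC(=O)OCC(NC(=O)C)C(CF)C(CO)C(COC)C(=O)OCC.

1

–COOH: carbonyl C bonded to –OH and C → carboxylic acid (the –OH is not a separate alcohol).
–OH on an sp³ carbon → alcohol (secondary).
–OH on an sp³ carbon → alcohol (secondary).
–C(=O)–O–C with C on the carbonyl side → ester.
pendant –NHC(=O)CH3: N bonded to a carbonyl → amide (not amine).
pendant –CH2X: halogen on sp³ carbon → alkyl halide.
pendant –CH2OH on an sp³ backbone C → alcohol.
pendant –CH2OCH3: C–O–C linkage → ether.
–C(=O)OCH2CH3: carbonyl C bonded to C and to –OEt → ester.
Ether appears at: CH(CH2OCH3) → 1.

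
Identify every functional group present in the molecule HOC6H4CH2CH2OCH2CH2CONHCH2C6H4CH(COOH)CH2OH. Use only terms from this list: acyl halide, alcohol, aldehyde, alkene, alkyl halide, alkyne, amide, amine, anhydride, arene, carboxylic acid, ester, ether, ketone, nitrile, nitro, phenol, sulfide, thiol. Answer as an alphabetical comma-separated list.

alcohol, amide, arene, carboxylic acid, ether, phenol

Working along the chain:
  HOC6H4: –OH attached directly to an aromatic ring → phenol (not alcohol); the ring itself is an arene.
  CH2OCH2: C–O–C with sp³ carbons on both sides and no adjacent C=O → ether.
  CH2CONHCH2: –C(=O)–N– linkage → amide (the N is not an amine).
  C6H4: para-disubstituted benzene ring → arene.
  CH(COOH): pendant –COOH: carbonyl C bonded to C and –OH → carboxylic acid.
  CH2OH: –OH on an sp³ carbon → alcohol.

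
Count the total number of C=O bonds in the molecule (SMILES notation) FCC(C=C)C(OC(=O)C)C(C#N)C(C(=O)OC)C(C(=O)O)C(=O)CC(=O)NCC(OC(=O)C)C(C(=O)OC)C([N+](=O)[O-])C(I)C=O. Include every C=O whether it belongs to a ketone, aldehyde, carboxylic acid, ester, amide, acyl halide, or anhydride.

CH(OCOCH3): ester, 1 C=O (running total 1).
CH(COOCH3): ester, 1 C=O (running total 2).
CH(COOH): carboxylic acid, 1 C=O (running total 3).
CO: ketone, 1 C=O (running total 4).
CH2CONHCH2: amide, 1 C=O (running total 5).
CH(OCOCH3): ester, 1 C=O (running total 6).
CH(COOCH3): ester, 1 C=O (running total 7).
CHO: aldehyde, 1 C=O (running total 8).

8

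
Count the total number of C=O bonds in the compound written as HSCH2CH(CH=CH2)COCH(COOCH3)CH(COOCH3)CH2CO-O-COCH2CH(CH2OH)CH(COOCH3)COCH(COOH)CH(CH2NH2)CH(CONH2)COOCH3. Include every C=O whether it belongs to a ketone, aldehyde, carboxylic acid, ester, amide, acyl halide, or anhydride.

10

CO: ketone, 1 C=O (running total 1).
CH(COOCH3): ester, 1 C=O (running total 2).
CH(COOCH3): ester, 1 C=O (running total 3).
CH2CO-O-COCH2: anhydride, 2 C=O (running total 5).
CH(COOCH3): ester, 1 C=O (running total 6).
CO: ketone, 1 C=O (running total 7).
CH(COOH): carboxylic acid, 1 C=O (running total 8).
CH(CONH2): amide, 1 C=O (running total 9).
COOCH3: ester, 1 C=O (running total 10).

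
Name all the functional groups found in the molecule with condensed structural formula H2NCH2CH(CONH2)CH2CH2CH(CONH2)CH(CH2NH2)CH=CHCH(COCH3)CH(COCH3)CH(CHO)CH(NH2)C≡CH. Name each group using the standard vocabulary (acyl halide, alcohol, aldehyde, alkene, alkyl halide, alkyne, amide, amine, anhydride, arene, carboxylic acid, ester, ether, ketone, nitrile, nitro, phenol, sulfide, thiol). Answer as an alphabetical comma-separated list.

–NH2 on an sp³ carbon with no adjacent C=O → amine.
pendant –CONH2: carbonyl C bonded to C and N → amide.
pendant –CONH2: carbonyl C bonded to C and N → amide.
pendant –CH2NH2: N on sp³ C, no adjacent C=O → amine.
C=C double bond → alkene.
pendant –COCH3: carbonyl C bonded to two carbons → ketone.
pendant –COCH3: carbonyl C bonded to two carbons → ketone.
pendant –CHO: carbonyl C bonded to C and H → aldehyde.
–NH2 on an sp³ carbon with no adjacent C=O → amine.
C≡C triple bond → alkyne.

aldehyde, alkene, alkyne, amide, amine, ketone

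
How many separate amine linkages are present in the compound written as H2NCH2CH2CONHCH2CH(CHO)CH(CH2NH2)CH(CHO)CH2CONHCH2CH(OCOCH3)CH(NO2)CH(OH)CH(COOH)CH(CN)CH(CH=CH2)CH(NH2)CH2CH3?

3

Working along the chain:
  H2NCH2: –NH2 on an sp³ carbon with no adjacent C=O → amine.
  CH2CONHCH2: –C(=O)–N– linkage → amide (the N is not an amine).
  CH(CHO): pendant –CHO: carbonyl C bonded to C and H → aldehyde.
  CH(CH2NH2): pendant –CH2NH2: N on sp³ C, no adjacent C=O → amine.
  CH(CHO): pendant –CHO: carbonyl C bonded to C and H → aldehyde.
  CH2CONHCH2: –C(=O)–N– linkage → amide (the N is not an amine).
  CH(OCOCH3): pendant –OC(=O)CH3: an acyloxy group → ester.
  CH(NO2): –NO2 on an sp³ carbon → nitro (the N=O is not a carbonyl).
  CH(OH): –OH on an sp³ carbon → alcohol (secondary).
  CH(COOH): pendant –COOH: carbonyl C bonded to C and –OH → carboxylic acid.
  CH(CN): pendant –C≡N: nitrile.
  CH(CH=CH2): pendant –CH=CH2: C=C double bond → alkene.
  CH(NH2): –NH2 on an sp³ carbon with no adjacent C=O → amine.
Amine appears at: H2NCH2, CH(CH2NH2), CH(NH2) → 3.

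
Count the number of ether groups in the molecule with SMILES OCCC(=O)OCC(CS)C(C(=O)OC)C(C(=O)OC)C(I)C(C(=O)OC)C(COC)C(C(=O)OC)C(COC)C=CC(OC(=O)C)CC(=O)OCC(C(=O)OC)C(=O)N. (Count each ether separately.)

Reading the structure from left to right:
  HOCH2: HO– on an sp³ carbon → alcohol.
  CH2COOCH2: –C(=O)–O–C with C on the carbonyl side → ester.
  CH(CH2SH): pendant –CH2SH → thiol.
  CH(COOCH3): pendant –COOCH3: carbonyl C bonded to C and –OCH3 → ester.
  CH(COOCH3): pendant –COOCH3: carbonyl C bonded to C and –OCH3 → ester.
  CH(I): halogen on an sp³ carbon → alkyl halide.
  CH(COOCH3): pendant –COOCH3: carbonyl C bonded to C and –OCH3 → ester.
  CH(CH2OCH3): pendant –CH2OCH3: C–O–C linkage → ether.
  CH(COOCH3): pendant –COOCH3: carbonyl C bonded to C and –OCH3 → ester.
  CH(CH2OCH3): pendant –CH2OCH3: C–O–C linkage → ether.
  CH=CH: C=C double bond → alkene.
  CH(OCOCH3): pendant –OC(=O)CH3: an acyloxy group → ester.
  CH2COOCH2: –C(=O)–O–C with C on the carbonyl side → ester.
  CH(COOCH3): pendant –COOCH3: carbonyl C bonded to C and –OCH3 → ester.
  CONH2: –C(=O)NH2: carbonyl C bonded to C and to N → amide (the N is not a separate amine).
Ether appears at: CH(CH2OCH3), CH(CH2OCH3) → 2.

2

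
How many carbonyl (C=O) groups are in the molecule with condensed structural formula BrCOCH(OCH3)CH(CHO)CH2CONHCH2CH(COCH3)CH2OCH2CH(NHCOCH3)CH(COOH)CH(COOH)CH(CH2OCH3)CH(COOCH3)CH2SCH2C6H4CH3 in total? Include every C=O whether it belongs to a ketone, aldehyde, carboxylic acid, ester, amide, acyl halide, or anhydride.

BrCO: acyl halide, 1 C=O (running total 1).
CH(CHO): aldehyde, 1 C=O (running total 2).
CH2CONHCH2: amide, 1 C=O (running total 3).
CH(COCH3): ketone, 1 C=O (running total 4).
CH(NHCOCH3): amide, 1 C=O (running total 5).
CH(COOH): carboxylic acid, 1 C=O (running total 6).
CH(COOH): carboxylic acid, 1 C=O (running total 7).
CH(COOCH3): ester, 1 C=O (running total 8).

8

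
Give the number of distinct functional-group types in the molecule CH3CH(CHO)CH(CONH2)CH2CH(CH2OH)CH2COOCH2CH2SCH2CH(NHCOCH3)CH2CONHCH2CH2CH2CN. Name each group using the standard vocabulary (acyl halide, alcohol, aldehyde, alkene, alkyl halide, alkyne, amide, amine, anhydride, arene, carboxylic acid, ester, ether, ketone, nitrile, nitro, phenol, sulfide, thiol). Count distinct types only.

6

Working along the chain:
  CH(CHO): pendant –CHO: carbonyl C bonded to C and H → aldehyde.
  CH(CONH2): pendant –CONH2: carbonyl C bonded to C and N → amide.
  CH(CH2OH): pendant –CH2OH on an sp³ backbone C → alcohol.
  CH2COOCH2: –C(=O)–O–C with C on the carbonyl side → ester.
  CH2SCH2: C–S–C linkage → sulfide (thioether).
  CH(NHCOCH3): pendant –NHC(=O)CH3: N bonded to a carbonyl → amide (not amine).
  CH2CONHCH2: –C(=O)–N– linkage → amide (the N is not an amine).
  CN: –C≡N: carbon triple-bonded to nitrogen → nitrile.
Distinct types present: alcohol, aldehyde, amide, ester, nitrile, sulfide.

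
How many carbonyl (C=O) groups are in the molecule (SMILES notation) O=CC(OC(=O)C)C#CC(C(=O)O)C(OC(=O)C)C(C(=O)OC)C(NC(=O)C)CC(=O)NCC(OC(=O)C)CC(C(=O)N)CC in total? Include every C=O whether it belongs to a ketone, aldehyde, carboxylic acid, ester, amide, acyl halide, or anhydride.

9

OHC: aldehyde, 1 C=O (running total 1).
CH(OCOCH3): ester, 1 C=O (running total 2).
CH(COOH): carboxylic acid, 1 C=O (running total 3).
CH(OCOCH3): ester, 1 C=O (running total 4).
CH(COOCH3): ester, 1 C=O (running total 5).
CH(NHCOCH3): amide, 1 C=O (running total 6).
CH2CONHCH2: amide, 1 C=O (running total 7).
CH(OCOCH3): ester, 1 C=O (running total 8).
CH(CONH2): amide, 1 C=O (running total 9).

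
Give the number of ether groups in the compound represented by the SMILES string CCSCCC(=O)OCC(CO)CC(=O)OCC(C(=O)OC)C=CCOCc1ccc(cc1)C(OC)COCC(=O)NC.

3

Working along the chain:
  CH2SCH2: C–S–C linkage → sulfide (thioether).
  CH2COOCH2: –C(=O)–O–C with C on the carbonyl side → ester.
  CH(CH2OH): pendant –CH2OH on an sp³ backbone C → alcohol.
  CH2COOCH2: –C(=O)–O–C with C on the carbonyl side → ester.
  CH(COOCH3): pendant –COOCH3: carbonyl C bonded to C and –OCH3 → ester.
  CH=CH: C=C double bond → alkene.
  CH2OCH2: C–O–C with sp³ carbons on both sides and no adjacent C=O → ether.
  C6H4: para-disubstituted benzene ring → arene.
  CH(OCH3): pendant –OCH3: C–O–C with sp³ C, no adjacent C=O → ether.
  CH2OCH2: C–O–C with sp³ carbons on both sides and no adjacent C=O → ether.
  CONHCH3: –C(=O)NHCH3: carbonyl C bonded to C and to N → amide (the N is not an amine).
Ether appears at: CH2OCH2, CH(OCH3), CH2OCH2 → 3.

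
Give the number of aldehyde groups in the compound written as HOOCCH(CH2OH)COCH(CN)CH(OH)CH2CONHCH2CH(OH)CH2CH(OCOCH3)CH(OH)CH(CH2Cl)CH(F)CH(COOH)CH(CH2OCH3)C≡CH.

Reading the structure from left to right:
  HOOC: –COOH: carbonyl C bonded to –OH and C → carboxylic acid (the –OH is not a separate alcohol).
  CH(CH2OH): pendant –CH2OH on an sp³ backbone C → alcohol.
  CO: –C(=O)– with carbon on both sides → ketone.
  CH(CN): pendant –C≡N: nitrile.
  CH(OH): –OH on an sp³ carbon → alcohol (secondary).
  CH2CONHCH2: –C(=O)–N– linkage → amide (the N is not an amine).
  CH(OH): –OH on an sp³ carbon → alcohol (secondary).
  CH(OCOCH3): pendant –OC(=O)CH3: an acyloxy group → ester.
  CH(OH): –OH on an sp³ carbon → alcohol (secondary).
  CH(CH2Cl): pendant –CH2X: halogen on sp³ carbon → alkyl halide.
  CH(F): halogen on an sp³ carbon → alkyl halide.
  CH(COOH): pendant –COOH: carbonyl C bonded to C and –OH → carboxylic acid.
  CH(CH2OCH3): pendant –CH2OCH3: C–O–C linkage → ether.
  C≡CH: C≡C triple bond → alkyne.
No segment is a aldehyde: HOOC is carboxylic acid, not aldehyde; CO is ketone, not aldehyde; CH(OCOCH3) is ester, not aldehyde. → 0.

0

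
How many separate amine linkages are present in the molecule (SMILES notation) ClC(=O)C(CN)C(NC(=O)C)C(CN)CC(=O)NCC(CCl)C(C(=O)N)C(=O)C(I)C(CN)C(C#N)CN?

4

–C(=O)Cl: carbonyl C bonded to C and to a halogen → acyl halide (not alkyl halide).
pendant –CH2NH2: N on sp³ C, no adjacent C=O → amine.
pendant –NHC(=O)CH3: N bonded to a carbonyl → amide (not amine).
pendant –CH2NH2: N on sp³ C, no adjacent C=O → amine.
–C(=O)–N– linkage → amide (the N is not an amine).
pendant –CH2X: halogen on sp³ carbon → alkyl halide.
pendant –CONH2: carbonyl C bonded to C and N → amide.
–C(=O)– with carbon on both sides → ketone.
halogen on an sp³ carbon → alkyl halide.
pendant –CH2NH2: N on sp³ C, no adjacent C=O → amine.
pendant –C≡N: nitrile.
–NH2 on an sp³ carbon with no adjacent C=O → amine.
Amine appears at: CH(CH2NH2), CH(CH2NH2), CH(CH2NH2), CH2NH2 → 4.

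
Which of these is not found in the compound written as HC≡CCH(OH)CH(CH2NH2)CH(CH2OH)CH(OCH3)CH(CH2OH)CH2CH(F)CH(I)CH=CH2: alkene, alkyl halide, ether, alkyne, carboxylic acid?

carboxylic acid

alkyne: present (HC≡C — C≡C triple bond → alkyne).
alkene: present (CH=CH2 — C=C double bond → alkene).
ether: present (CH(OCH3) — pendant –OCH3: C–O–C with sp³ C, no adjacent C=O → ether).
alkyl halide: present (CH(F) — halogen on an sp³ carbon → alkyl halide).
carboxylic acid: no segment matches this pattern.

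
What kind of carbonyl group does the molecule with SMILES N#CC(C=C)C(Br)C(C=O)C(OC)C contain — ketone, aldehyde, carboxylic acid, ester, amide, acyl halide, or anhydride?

The carbonyl is in the CH(CHO) segment: pendant –CHO: carbonyl C bonded to C and H → aldehyde.

aldehyde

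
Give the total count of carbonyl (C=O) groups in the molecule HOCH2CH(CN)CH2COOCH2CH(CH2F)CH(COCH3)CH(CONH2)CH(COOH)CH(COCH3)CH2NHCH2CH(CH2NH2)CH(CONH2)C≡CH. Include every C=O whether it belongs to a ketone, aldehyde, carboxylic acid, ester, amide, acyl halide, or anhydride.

6

CH2COOCH2: ester, 1 C=O (running total 1).
CH(COCH3): ketone, 1 C=O (running total 2).
CH(CONH2): amide, 1 C=O (running total 3).
CH(COOH): carboxylic acid, 1 C=O (running total 4).
CH(COCH3): ketone, 1 C=O (running total 5).
CH(CONH2): amide, 1 C=O (running total 6).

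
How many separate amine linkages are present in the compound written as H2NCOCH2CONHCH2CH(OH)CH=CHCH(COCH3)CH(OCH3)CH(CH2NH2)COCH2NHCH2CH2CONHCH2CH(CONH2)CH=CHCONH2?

2

Taking each segment in turn:
  H2NCO: –C(=O)NH2: carbonyl C bonded to C and to N → amide (the N is not a separate amine).
  CH2CONHCH2: –C(=O)–N– linkage → amide (the N is not an amine).
  CH(OH): –OH on an sp³ carbon → alcohol (secondary).
  CH=CH: C=C double bond → alkene.
  CH(COCH3): pendant –COCH3: carbonyl C bonded to two carbons → ketone.
  CH(OCH3): pendant –OCH3: C–O–C with sp³ C, no adjacent C=O → ether.
  CH(CH2NH2): pendant –CH2NH2: N on sp³ C, no adjacent C=O → amine.
  CO: –C(=O)– with carbon on both sides → ketone.
  CH2NHCH2: C–N–C with sp³ carbons and no adjacent C=O → amine (secondary).
  CH2CONHCH2: –C(=O)–N– linkage → amide (the N is not an amine).
  CH(CONH2): pendant –CONH2: carbonyl C bonded to C and N → amide.
  CH=CH: C=C double bond → alkene.
  CONH2: –C(=O)NH2: carbonyl C bonded to C and to N → amide (the N is not a separate amine).
Amine appears at: CH(CH2NH2), CH2NHCH2 → 2.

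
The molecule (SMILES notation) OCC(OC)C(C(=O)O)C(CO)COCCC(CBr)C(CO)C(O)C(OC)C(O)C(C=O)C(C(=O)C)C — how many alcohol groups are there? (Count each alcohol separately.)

HO– on an sp³ carbon → alcohol.
pendant –OCH3: C–O–C with sp³ C, no adjacent C=O → ether.
pendant –COOH: carbonyl C bonded to C and –OH → carboxylic acid.
pendant –CH2OH on an sp³ backbone C → alcohol.
C–O–C with sp³ carbons on both sides and no adjacent C=O → ether.
pendant –CH2X: halogen on sp³ carbon → alkyl halide.
pendant –CH2OH on an sp³ backbone C → alcohol.
–OH on an sp³ carbon → alcohol (secondary).
pendant –OCH3: C–O–C with sp³ C, no adjacent C=O → ether.
–OH on an sp³ carbon → alcohol (secondary).
pendant –CHO: carbonyl C bonded to C and H → aldehyde.
pendant –COCH3: carbonyl C bonded to two carbons → ketone.
Alcohol appears at: HOCH2, CH(CH2OH), CH(CH2OH), CH(OH), CH(OH) → 5.

5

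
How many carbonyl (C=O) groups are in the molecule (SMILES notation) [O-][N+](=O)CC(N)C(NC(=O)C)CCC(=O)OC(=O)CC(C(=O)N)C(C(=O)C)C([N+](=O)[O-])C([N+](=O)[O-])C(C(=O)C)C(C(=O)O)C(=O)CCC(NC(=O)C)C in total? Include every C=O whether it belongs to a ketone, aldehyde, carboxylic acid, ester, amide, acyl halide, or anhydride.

9

CH(NHCOCH3): amide, 1 C=O (running total 1).
CH2CO-O-COCH2: anhydride, 2 C=O (running total 3).
CH(CONH2): amide, 1 C=O (running total 4).
CH(COCH3): ketone, 1 C=O (running total 5).
CH(COCH3): ketone, 1 C=O (running total 6).
CH(COOH): carboxylic acid, 1 C=O (running total 7).
CO: ketone, 1 C=O (running total 8).
CH(NHCOCH3): amide, 1 C=O (running total 9).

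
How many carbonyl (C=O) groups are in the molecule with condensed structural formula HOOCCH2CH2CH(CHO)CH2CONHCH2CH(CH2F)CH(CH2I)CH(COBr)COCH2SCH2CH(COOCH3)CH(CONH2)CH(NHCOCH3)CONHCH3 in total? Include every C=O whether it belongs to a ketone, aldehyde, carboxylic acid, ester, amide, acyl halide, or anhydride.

HOOC: carboxylic acid, 1 C=O (running total 1).
CH(CHO): aldehyde, 1 C=O (running total 2).
CH2CONHCH2: amide, 1 C=O (running total 3).
CH(COBr): acyl halide, 1 C=O (running total 4).
CO: ketone, 1 C=O (running total 5).
CH(COOCH3): ester, 1 C=O (running total 6).
CH(CONH2): amide, 1 C=O (running total 7).
CH(NHCOCH3): amide, 1 C=O (running total 8).
CONHCH3: amide, 1 C=O (running total 9).

9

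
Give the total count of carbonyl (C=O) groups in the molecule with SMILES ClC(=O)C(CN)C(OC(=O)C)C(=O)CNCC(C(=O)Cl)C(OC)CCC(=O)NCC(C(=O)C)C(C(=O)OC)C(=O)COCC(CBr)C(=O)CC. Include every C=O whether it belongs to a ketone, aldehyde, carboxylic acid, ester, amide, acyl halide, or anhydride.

ClCO: acyl halide, 1 C=O (running total 1).
CH(OCOCH3): ester, 1 C=O (running total 2).
CO: ketone, 1 C=O (running total 3).
CH(COCl): acyl halide, 1 C=O (running total 4).
CH2CONHCH2: amide, 1 C=O (running total 5).
CH(COCH3): ketone, 1 C=O (running total 6).
CH(COOCH3): ester, 1 C=O (running total 7).
CO: ketone, 1 C=O (running total 8).
CO: ketone, 1 C=O (running total 9).

9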